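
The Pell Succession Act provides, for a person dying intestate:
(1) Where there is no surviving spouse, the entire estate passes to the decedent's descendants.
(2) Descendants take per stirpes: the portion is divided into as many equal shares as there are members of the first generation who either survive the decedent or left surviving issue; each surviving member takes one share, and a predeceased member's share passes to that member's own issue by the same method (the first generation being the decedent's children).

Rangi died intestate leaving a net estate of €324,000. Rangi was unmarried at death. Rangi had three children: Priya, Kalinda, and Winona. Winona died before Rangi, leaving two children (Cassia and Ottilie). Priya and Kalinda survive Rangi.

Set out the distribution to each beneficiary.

The entire €324,000 passes to the descendants.
That amount (€324,000) is divided into 3 shares of €108,000: Priya and Kalinda each take €108,000; Winona's €108,000 share passes to Winona's issue.
Winona's share (€108,000) is divided into 2 shares of €54,000: Cassia and Ottilie each take €54,000.

Priya: €108,000; Kalinda: €108,000; Cassia: €54,000; Ottilie: €54,000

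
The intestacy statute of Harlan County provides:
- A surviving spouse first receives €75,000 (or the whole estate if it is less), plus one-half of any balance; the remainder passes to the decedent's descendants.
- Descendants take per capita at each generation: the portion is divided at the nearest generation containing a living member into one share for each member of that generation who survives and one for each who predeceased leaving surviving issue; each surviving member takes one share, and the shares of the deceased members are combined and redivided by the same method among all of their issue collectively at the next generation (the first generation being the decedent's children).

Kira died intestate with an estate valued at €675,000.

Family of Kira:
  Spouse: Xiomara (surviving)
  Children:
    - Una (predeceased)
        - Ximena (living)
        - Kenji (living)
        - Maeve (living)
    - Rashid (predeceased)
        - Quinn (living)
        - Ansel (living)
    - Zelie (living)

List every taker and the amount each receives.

Xiomara: €375,000; Ximena: €40,000; Kenji: €40,000; Maeve: €40,000; Quinn: €40,000; Ansel: €40,000; Zelie: €100,000

Xiomara first takes €75,000, leaving a balance of €600,000. Xiomara then takes one-half of the balance (€300,000), for a total of €375,000. The remaining €300,000 passes to the descendants.
The descendants' portion (€300,000) is divided at the children's generation into 3 shares of €100,000. Zelie takes €100,000. The 2 shares of the deceased (Una and Rashid) are combined into a pool of €200,000.
That pool (€200,000) is divided at the grandchildren's generation equally among Ximena, Kenji, Maeve, Quinn, and Ansel: €40,000 each.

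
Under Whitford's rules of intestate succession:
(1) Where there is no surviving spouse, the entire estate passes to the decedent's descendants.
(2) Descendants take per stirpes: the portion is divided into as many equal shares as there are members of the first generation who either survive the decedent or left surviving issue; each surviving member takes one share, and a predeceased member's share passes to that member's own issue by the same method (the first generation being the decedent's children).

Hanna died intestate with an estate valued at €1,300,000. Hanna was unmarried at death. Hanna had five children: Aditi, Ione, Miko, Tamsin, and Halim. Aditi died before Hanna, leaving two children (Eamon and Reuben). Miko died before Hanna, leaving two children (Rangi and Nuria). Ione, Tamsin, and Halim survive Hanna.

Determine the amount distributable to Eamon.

Eamon receives €130,000.

The entire €1,300,000 passes to the descendants.
That amount (€1,300,000) is divided into 5 shares of €260,000: Ione, Tamsin, and Halim each take €260,000; Aditi's €260,000 share passes to Aditi's issue; Miko's €260,000 share passes to Miko's issue.
Aditi's share (€260,000) is divided into 2 shares of €130,000: Eamon and Reuben each take €130,000.
Miko's share (€260,000) is divided into 2 shares of €130,000: Rangi and Nuria each take €130,000.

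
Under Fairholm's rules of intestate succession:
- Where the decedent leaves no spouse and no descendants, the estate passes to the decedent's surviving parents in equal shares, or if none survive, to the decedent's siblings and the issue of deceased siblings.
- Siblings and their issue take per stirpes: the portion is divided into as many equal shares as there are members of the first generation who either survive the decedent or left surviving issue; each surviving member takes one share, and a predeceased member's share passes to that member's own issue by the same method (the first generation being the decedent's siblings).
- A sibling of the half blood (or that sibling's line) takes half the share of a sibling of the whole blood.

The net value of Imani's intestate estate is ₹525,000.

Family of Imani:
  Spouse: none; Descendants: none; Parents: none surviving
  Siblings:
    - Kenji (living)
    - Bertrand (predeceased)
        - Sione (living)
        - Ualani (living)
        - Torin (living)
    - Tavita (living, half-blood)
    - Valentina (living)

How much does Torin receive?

Torin receives ₹50,000.

The entire ₹525,000 passes to the siblings and their issue.
Counting each half-blood sibling's line as half a unit, there are 7/2 units in ₹525,000, so one unit is ₹150,000. Whole-blood lines (Kenji, Bertrand, and Valentina) take ₹150,000 each; half-blood lines (Tavita) take ₹75,000 each.
Bertrand's share (₹150,000) is divided into 3 shares of ₹50,000: Sione, Ualani, and Torin each take ₹50,000.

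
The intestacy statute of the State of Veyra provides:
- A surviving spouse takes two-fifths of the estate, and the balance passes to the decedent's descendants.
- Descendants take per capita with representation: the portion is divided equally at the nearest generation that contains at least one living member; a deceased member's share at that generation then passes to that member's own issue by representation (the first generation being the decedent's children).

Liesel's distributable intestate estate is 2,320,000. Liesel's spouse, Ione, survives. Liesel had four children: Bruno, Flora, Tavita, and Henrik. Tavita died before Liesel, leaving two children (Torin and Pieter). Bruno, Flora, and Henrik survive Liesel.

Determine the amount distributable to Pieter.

Pieter receives 174,000.

Ione takes two-fifths of 2,320,000 = 928,000. The remaining 1,392,000 passes to the descendants.
The descendants' portion (1,392,000) is divided into 4 shares of 348,000: Bruno, Flora, and Henrik each take 348,000; Tavita's 348,000 share passes to Tavita's issue.
Tavita's share (348,000) is divided into 2 shares of 174,000: Torin and Pieter each take 174,000.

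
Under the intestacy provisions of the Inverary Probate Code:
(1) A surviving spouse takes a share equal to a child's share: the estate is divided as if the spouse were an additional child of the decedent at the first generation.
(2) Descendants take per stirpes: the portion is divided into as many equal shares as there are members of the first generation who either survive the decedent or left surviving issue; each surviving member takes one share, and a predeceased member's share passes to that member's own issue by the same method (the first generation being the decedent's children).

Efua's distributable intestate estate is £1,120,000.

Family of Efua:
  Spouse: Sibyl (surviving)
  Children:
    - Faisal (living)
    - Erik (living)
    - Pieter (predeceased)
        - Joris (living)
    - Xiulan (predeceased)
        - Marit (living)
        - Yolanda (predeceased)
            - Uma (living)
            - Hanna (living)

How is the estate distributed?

The spouse counts as an additional share at the children's level, so there are 5 primary shares of £224,000. Sibyl takes one such share (£224,000).
The children's combined portion (£896,000) is divided into 4 shares of £224,000: Faisal and Erik each take £224,000; Pieter's £224,000 share passes to Pieter's issue; Xiulan's £224,000 share passes to Xiulan's issue.
Pieter's share (£224,000) passes entirely to Joris.
Xiulan's share (£224,000) is divided into 2 shares of £112,000: Marit takes £112,000; Yolanda's £112,000 share passes to Yolanda's issue.
Yolanda's share (£112,000) is divided into 2 shares of £56,000: Uma and Hanna each take £56,000.

Sibyl: £224,000; Faisal: £224,000; Erik: £224,000; Joris: £224,000; Marit: £112,000; Uma: £56,000; Hanna: £56,000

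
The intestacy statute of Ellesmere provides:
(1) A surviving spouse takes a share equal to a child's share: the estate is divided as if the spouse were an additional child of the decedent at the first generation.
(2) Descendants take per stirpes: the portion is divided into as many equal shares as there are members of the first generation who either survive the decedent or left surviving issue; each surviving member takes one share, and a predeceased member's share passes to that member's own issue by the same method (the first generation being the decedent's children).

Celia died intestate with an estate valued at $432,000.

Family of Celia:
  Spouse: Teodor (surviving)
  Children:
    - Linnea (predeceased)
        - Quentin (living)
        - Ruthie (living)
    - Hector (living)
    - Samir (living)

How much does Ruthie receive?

Ruthie receives $54,000.

The spouse counts as an additional share at the children's level, so there are 4 primary shares of $108,000. Teodor takes one such share ($108,000).
The children's combined portion ($324,000) is divided into 3 shares of $108,000: Hector and Samir each take $108,000; Linnea's $108,000 share passes to Linnea's issue.
Linnea's share ($108,000) is divided into 2 shares of $54,000: Quentin and Ruthie each take $54,000.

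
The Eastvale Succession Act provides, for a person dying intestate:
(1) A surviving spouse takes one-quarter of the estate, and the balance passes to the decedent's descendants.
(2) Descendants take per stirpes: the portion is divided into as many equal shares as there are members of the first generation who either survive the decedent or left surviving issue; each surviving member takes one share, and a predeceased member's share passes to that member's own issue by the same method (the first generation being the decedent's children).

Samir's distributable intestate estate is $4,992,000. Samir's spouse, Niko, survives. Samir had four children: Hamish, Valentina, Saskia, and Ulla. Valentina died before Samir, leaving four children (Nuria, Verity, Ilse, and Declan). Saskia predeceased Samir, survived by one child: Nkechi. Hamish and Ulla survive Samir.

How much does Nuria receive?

Niko takes one-quarter of $4,992,000 = $1,248,000. The remaining $3,744,000 passes to the descendants.
The descendants' portion ($3,744,000) is divided into 4 shares of $936,000: Hamish and Ulla each take $936,000; Valentina's $936,000 share passes to Valentina's issue; Saskia's $936,000 share passes to Saskia's issue.
Valentina's share ($936,000) is divided into 4 shares of $234,000: Nuria, Verity, Ilse, and Declan each take $234,000.
Saskia's share ($936,000) passes entirely to Nkechi.

Nuria receives $234,000.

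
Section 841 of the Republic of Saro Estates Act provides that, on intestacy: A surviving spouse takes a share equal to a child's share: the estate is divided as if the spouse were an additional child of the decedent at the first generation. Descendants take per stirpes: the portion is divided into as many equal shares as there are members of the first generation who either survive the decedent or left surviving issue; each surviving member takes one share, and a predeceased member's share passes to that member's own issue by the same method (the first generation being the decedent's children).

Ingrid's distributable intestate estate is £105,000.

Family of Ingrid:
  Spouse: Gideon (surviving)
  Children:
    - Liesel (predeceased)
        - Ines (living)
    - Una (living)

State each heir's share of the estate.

The spouse counts as an additional share at the children's level, so there are 3 primary shares of £35,000. Gideon takes one such share (£35,000).
The children's combined portion (£70,000) is divided into 2 shares of £35,000: Una takes £35,000; Liesel's £35,000 share passes to Liesel's issue.
Liesel's share (£35,000) passes entirely to Ines.

Gideon: £35,000; Ines: £35,000; Una: £35,000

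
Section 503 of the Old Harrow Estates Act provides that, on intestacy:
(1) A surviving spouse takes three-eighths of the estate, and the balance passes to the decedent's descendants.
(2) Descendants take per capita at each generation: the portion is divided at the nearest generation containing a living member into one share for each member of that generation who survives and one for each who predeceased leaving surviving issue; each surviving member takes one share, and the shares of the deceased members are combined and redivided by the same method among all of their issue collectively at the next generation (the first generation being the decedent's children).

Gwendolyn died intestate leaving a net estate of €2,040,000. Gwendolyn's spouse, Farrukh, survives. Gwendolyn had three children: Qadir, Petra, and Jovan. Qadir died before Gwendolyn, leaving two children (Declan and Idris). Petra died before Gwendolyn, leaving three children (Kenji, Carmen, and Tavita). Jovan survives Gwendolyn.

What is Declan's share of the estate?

Declan receives €170,000.

Farrukh takes three-eighths of €2,040,000 = €765,000. The remaining €1,275,000 passes to the descendants.
The descendants' portion (€1,275,000) is divided at the children's generation into 3 shares of €425,000. Jovan takes €425,000. The 2 shares of the deceased (Qadir and Petra) are combined into a pool of €850,000.
That pool (€850,000) is divided at the grandchildren's generation equally among Declan, Idris, Kenji, Carmen, and Tavita: €170,000 each.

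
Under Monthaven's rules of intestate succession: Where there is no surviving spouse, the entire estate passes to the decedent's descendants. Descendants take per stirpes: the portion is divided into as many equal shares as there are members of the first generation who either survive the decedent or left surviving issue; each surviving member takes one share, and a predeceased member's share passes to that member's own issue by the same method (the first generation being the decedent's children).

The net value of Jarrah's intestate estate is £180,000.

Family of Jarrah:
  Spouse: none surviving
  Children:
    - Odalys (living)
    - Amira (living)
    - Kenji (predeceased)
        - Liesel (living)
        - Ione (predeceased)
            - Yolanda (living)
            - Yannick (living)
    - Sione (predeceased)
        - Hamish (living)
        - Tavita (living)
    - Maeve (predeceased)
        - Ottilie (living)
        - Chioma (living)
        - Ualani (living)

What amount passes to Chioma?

The entire £180,000 passes to the descendants.
That amount (£180,000) is divided into 5 shares of £36,000: Odalys and Amira each take £36,000; Kenji's £36,000 share passes to Kenji's issue; Sione's £36,000 share passes to Sione's issue; Maeve's £36,000 share passes to Maeve's issue.
Kenji's share (£36,000) is divided into 2 shares of £18,000: Liesel takes £18,000; Ione's £18,000 share passes to Ione's issue.
Ione's share (£18,000) is divided into 2 shares of £9,000: Yolanda and Yannick each take £9,000.
Sione's share (£36,000) is divided into 2 shares of £18,000: Hamish and Tavita each take £18,000.
Maeve's share (£36,000) is divided into 3 shares of £12,000: Ottilie, Chioma, and Ualani each take £12,000.

Chioma receives £12,000.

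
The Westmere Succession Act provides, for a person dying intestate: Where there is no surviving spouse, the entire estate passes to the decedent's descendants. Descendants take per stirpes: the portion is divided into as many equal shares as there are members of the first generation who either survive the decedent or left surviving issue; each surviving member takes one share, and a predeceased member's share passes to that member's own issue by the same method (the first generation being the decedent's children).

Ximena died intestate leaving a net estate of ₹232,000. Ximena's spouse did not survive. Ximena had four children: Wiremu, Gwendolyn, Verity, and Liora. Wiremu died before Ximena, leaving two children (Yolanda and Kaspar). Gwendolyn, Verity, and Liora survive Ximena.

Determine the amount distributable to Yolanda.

The entire ₹232,000 passes to the descendants.
That amount (₹232,000) is divided into 4 shares of ₹58,000: Gwendolyn, Verity, and Liora each take ₹58,000; Wiremu's ₹58,000 share passes to Wiremu's issue.
Wiremu's share (₹58,000) is divided into 2 shares of ₹29,000: Yolanda and Kaspar each take ₹29,000.

Yolanda receives ₹29,000.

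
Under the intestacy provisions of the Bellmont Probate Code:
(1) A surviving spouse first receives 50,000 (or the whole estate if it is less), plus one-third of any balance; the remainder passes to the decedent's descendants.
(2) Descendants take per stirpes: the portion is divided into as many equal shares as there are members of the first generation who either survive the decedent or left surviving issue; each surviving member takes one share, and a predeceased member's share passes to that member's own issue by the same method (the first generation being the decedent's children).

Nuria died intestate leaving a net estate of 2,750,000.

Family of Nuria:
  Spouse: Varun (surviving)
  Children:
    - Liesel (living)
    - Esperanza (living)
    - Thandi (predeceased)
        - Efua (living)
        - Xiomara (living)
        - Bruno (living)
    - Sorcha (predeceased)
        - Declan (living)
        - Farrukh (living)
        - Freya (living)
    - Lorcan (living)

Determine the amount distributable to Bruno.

Bruno receives 120,000.

Varun first takes 50,000, leaving a balance of 2,700,000. Varun then takes one-third of the balance (900,000), for a total of 950,000. The remaining 1,800,000 passes to the descendants.
The descendants' portion (1,800,000) is divided into 5 shares of 360,000: Liesel, Esperanza, and Lorcan each take 360,000; Thandi's 360,000 share passes to Thandi's issue; Sorcha's 360,000 share passes to Sorcha's issue.
Thandi's share (360,000) is divided into 3 shares of 120,000: Efua, Xiomara, and Bruno each take 120,000.
Sorcha's share (360,000) is divided into 3 shares of 120,000: Declan, Farrukh, and Freya each take 120,000.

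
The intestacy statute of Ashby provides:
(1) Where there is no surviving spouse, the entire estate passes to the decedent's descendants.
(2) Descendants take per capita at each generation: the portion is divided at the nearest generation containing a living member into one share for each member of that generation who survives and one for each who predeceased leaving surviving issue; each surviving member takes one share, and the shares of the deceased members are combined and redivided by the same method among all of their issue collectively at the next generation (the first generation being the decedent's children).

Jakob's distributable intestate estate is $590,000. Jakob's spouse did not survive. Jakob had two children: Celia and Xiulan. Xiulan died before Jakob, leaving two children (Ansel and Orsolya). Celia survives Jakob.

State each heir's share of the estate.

The entire $590,000 passes to the descendants.
That amount ($590,000) is divided at the children's generation into 2 shares of $295,000. Celia takes $295,000. The remaining share for the deceased Xiulan ($295,000) is carried to the next generation.
That pool ($295,000) is divided at the grandchildren's generation equally among Ansel and Orsolya: $147,500 each.

Celia: $295,000; Ansel: $147,500; Orsolya: $147,500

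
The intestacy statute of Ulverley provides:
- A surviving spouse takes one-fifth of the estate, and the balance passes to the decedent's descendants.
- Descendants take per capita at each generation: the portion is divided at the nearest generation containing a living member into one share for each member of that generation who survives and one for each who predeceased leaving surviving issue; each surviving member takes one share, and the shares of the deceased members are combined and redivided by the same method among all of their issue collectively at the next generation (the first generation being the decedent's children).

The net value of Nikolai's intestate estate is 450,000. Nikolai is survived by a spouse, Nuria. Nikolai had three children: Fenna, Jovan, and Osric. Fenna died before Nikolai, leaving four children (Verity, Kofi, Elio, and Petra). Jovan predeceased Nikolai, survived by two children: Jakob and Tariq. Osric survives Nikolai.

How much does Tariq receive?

Tariq receives 40,000.

Nuria takes one-fifth of 450,000 = 90,000. The remaining 360,000 passes to the descendants.
The descendants' portion (360,000) is divided at the children's generation into 3 shares of 120,000. Osric takes 120,000. The 2 shares of the deceased (Fenna and Jovan) are combined into a pool of 240,000.
That pool (240,000) is divided at the grandchildren's generation equally among Verity, Kofi, Elio, Petra, Jakob, and Tariq: 40,000 each.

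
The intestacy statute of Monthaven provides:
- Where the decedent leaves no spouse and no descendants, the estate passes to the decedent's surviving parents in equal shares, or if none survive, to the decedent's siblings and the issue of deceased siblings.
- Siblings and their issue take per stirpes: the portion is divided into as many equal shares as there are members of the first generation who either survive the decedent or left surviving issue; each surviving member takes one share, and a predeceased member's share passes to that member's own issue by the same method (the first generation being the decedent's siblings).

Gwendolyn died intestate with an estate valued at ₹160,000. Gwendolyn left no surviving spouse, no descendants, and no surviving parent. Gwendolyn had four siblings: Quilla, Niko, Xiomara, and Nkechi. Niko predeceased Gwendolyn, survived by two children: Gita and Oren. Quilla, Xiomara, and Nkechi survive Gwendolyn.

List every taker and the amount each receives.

Quilla: ₹40,000; Gita: ₹20,000; Oren: ₹20,000; Xiomara: ₹40,000; Nkechi: ₹40,000

The entire ₹160,000 passes to the siblings and their issue.
That amount (₹160,000) is divided into 4 shares of ₹40,000: Quilla, Xiomara, and Nkechi each take ₹40,000; Niko's ₹40,000 share passes to Niko's issue.
Niko's share (₹40,000) is divided into 2 shares of ₹20,000: Gita and Oren each take ₹20,000.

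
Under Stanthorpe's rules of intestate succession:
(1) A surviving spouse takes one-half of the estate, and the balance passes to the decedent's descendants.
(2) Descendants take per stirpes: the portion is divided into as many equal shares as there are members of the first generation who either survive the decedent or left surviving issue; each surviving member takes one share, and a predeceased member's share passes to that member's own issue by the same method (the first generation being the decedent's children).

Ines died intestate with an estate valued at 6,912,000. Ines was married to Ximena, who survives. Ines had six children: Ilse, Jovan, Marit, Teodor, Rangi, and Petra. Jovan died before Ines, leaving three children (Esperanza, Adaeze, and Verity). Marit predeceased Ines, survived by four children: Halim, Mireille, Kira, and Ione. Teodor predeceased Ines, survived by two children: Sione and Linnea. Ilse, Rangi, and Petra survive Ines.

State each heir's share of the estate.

Ximena takes one-half of 6,912,000 = 3,456,000. The remaining 3,456,000 passes to the descendants.
The descendants' portion (3,456,000) is divided into 6 shares of 576,000: Ilse, Rangi, and Petra each take 576,000; Jovan's 576,000 share passes to Jovan's issue; Marit's 576,000 share passes to Marit's issue; Teodor's 576,000 share passes to Teodor's issue.
Jovan's share (576,000) is divided into 3 shares of 192,000: Esperanza, Adaeze, and Verity each take 192,000.
Marit's share (576,000) is divided into 4 shares of 144,000: Halim, Mireille, Kira, and Ione each take 144,000.
Teodor's share (576,000) is divided into 2 shares of 288,000: Sione and Linnea each take 288,000.

Ximena: 3,456,000; Ilse: 576,000; Esperanza: 192,000; Adaeze: 192,000; Verity: 192,000; Halim: 144,000; Mireille: 144,000; Kira: 144,000; Ione: 144,000; Sione: 288,000; Linnea: 288,000; Rangi: 576,000; Petra: 576,000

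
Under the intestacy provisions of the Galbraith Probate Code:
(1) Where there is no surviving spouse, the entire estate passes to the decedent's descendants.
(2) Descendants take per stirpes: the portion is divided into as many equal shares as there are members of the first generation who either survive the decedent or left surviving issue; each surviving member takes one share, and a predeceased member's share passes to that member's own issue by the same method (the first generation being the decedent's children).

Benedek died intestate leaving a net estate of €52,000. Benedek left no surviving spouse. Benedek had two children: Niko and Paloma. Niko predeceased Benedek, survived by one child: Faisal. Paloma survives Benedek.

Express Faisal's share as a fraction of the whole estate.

The entire €52,000 passes to the descendants.
That amount (€52,000) is divided into 2 shares of €26,000: Paloma takes €26,000; Niko's €26,000 share passes to Niko's issue.
Niko's share (€26,000) passes entirely to Faisal.

Faisal receives 1/2 of the estate.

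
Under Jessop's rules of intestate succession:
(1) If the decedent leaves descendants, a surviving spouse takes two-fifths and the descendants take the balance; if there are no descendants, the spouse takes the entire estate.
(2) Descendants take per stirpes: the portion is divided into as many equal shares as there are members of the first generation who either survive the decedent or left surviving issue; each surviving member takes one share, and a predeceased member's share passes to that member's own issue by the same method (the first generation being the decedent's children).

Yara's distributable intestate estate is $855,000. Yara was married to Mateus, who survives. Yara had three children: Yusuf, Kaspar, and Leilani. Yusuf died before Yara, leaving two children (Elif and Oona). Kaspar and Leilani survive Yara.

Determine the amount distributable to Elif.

Elif receives $85,500.

Mateus takes two-fifths of $855,000 = $342,000. The remaining $513,000 passes to the descendants.
The descendants' portion ($513,000) is divided into 3 shares of $171,000: Kaspar and Leilani each take $171,000; Yusuf's $171,000 share passes to Yusuf's issue.
Yusuf's share ($171,000) is divided into 2 shares of $85,500: Elif and Oona each take $85,500.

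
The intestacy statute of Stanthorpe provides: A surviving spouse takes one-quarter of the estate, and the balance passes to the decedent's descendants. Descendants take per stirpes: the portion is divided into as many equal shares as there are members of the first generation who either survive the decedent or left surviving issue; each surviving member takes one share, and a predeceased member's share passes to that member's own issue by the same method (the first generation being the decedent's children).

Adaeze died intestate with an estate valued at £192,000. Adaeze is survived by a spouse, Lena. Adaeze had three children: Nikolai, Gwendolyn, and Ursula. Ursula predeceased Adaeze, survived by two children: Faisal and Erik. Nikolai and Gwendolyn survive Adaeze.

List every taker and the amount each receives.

Lena: £48,000; Nikolai: £48,000; Gwendolyn: £48,000; Faisal: £24,000; Erik: £24,000

Lena takes one-quarter of £192,000 = £48,000. The remaining £144,000 passes to the descendants.
The descendants' portion (£144,000) is divided into 3 shares of £48,000: Nikolai and Gwendolyn each take £48,000; Ursula's £48,000 share passes to Ursula's issue.
Ursula's share (£48,000) is divided into 2 shares of £24,000: Faisal and Erik each take £24,000.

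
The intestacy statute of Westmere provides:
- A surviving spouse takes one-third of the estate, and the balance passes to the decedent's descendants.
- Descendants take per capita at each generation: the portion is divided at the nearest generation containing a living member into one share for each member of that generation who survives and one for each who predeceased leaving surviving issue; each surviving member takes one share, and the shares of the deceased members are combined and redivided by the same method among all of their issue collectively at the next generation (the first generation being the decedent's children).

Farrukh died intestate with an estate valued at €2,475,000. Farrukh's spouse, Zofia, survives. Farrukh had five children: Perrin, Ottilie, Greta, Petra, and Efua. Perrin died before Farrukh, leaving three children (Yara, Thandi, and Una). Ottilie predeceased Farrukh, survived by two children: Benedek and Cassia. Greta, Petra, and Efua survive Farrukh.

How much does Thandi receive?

Thandi receives €132,000.

Zofia takes one-third of €2,475,000 = €825,000. The remaining €1,650,000 passes to the descendants.
The descendants' portion (€1,650,000) is divided at the children's generation into 5 shares of €330,000. Greta, Petra, and Efua each take €330,000. The 2 shares of the deceased (Perrin and Ottilie) are combined into a pool of €660,000.
That pool (€660,000) is divided at the grandchildren's generation equally among Yara, Thandi, Una, Benedek, and Cassia: €132,000 each.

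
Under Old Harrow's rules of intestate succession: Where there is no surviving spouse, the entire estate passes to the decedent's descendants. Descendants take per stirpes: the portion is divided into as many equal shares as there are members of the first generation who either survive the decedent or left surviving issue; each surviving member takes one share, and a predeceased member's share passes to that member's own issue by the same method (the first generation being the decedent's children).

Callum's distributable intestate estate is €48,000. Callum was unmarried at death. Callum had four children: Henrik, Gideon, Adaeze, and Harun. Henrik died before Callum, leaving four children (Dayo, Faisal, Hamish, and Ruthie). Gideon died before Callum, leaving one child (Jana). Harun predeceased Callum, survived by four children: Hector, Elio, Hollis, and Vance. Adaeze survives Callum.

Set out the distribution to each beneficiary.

The entire €48,000 passes to the descendants.
That amount (€48,000) is divided into 4 shares of €12,000: Adaeze takes €12,000; Henrik's €12,000 share passes to Henrik's issue; Gideon's €12,000 share passes to Gideon's issue; Harun's €12,000 share passes to Harun's issue.
Henrik's share (€12,000) is divided into 4 shares of €3,000: Dayo, Faisal, Hamish, and Ruthie each take €3,000.
Gideon's share (€12,000) passes entirely to Jana.
Harun's share (€12,000) is divided into 4 shares of €3,000: Hector, Elio, Hollis, and Vance each take €3,000.

Dayo: €3,000; Faisal: €3,000; Hamish: €3,000; Ruthie: €3,000; Jana: €12,000; Adaeze: €12,000; Hector: €3,000; Elio: €3,000; Hollis: €3,000; Vance: €3,000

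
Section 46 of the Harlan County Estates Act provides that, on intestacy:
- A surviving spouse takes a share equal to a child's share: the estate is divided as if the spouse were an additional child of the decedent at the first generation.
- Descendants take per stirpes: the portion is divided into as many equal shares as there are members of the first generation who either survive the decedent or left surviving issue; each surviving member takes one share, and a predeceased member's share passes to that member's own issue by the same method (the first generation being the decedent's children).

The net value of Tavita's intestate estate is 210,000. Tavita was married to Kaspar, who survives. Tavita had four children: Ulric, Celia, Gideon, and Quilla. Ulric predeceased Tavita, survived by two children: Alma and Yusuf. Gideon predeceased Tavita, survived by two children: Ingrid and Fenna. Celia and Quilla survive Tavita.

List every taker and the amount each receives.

The spouse counts as an additional share at the children's level, so there are 5 primary shares of 42,000. Kaspar takes one such share (42,000).
The children's combined portion (168,000) is divided into 4 shares of 42,000: Celia and Quilla each take 42,000; Ulric's 42,000 share passes to Ulric's issue; Gideon's 42,000 share passes to Gideon's issue.
Ulric's share (42,000) is divided into 2 shares of 21,000: Alma and Yusuf each take 21,000.
Gideon's share (42,000) is divided into 2 shares of 21,000: Ingrid and Fenna each take 21,000.

Kaspar: 42,000; Alma: 21,000; Yusuf: 21,000; Celia: 42,000; Ingrid: 21,000; Fenna: 21,000; Quilla: 42,000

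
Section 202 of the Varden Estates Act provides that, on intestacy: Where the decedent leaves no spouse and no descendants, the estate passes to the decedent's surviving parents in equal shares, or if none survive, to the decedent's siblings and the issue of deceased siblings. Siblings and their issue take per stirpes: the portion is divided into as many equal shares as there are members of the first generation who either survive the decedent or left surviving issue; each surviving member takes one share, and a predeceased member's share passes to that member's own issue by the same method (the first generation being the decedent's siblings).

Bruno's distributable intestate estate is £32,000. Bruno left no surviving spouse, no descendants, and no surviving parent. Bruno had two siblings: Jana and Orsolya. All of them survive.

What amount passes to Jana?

The entire £32,000 passes to the siblings and their issue.
That amount (£32,000) is divided into 2 shares of £16,000: Jana and Orsolya each take £16,000.

Jana receives £16,000.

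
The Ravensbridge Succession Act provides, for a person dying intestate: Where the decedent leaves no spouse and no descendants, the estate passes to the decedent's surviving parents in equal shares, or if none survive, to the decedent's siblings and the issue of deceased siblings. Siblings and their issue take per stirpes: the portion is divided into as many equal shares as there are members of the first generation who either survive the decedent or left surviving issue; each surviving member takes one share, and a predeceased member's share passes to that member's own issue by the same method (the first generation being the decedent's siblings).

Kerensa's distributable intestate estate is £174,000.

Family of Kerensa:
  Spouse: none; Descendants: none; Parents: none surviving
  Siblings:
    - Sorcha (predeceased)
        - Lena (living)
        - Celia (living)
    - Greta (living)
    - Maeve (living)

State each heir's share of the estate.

Lena: £29,000; Celia: £29,000; Greta: £58,000; Maeve: £58,000

The entire £174,000 passes to the siblings and their issue.
That amount (£174,000) is divided into 3 shares of £58,000: Greta and Maeve each take £58,000; Sorcha's £58,000 share passes to Sorcha's issue.
Sorcha's share (£58,000) is divided into 2 shares of £29,000: Lena and Celia each take £29,000.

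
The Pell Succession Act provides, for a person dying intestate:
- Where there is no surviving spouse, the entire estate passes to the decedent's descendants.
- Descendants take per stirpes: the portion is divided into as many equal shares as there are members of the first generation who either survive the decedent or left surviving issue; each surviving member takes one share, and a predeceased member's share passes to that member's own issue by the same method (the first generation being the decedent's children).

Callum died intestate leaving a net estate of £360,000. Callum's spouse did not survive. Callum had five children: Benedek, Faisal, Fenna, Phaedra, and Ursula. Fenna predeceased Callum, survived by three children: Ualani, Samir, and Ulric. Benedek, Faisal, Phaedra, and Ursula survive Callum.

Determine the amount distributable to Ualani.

The entire £360,000 passes to the descendants.
That amount (£360,000) is divided into 5 shares of £72,000: Benedek, Faisal, Phaedra, and Ursula each take £72,000; Fenna's £72,000 share passes to Fenna's issue.
Fenna's share (£72,000) is divided into 3 shares of £24,000: Ualani, Samir, and Ulric each take £24,000.

Ualani receives £24,000.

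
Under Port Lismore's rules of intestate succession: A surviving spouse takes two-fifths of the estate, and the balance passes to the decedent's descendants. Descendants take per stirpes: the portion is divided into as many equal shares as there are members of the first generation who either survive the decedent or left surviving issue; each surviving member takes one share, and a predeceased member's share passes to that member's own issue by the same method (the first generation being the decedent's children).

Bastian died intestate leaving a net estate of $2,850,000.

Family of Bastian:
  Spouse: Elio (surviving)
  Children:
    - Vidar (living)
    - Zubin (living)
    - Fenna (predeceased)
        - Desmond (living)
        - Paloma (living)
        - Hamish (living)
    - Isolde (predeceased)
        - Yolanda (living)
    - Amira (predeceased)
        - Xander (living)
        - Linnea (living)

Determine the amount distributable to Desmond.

Elio takes two-fifths of $2,850,000 = $1,140,000. The remaining $1,710,000 passes to the descendants.
The descendants' portion ($1,710,000) is divided into 5 shares of $342,000: Vidar and Zubin each take $342,000; Fenna's $342,000 share passes to Fenna's issue; Isolde's $342,000 share passes to Isolde's issue; Amira's $342,000 share passes to Amira's issue.
Fenna's share ($342,000) is divided into 3 shares of $114,000: Desmond, Paloma, and Hamish each take $114,000.
Isolde's share ($342,000) passes entirely to Yolanda.
Amira's share ($342,000) is divided into 2 shares of $171,000: Xander and Linnea each take $171,000.

Desmond receives $114,000.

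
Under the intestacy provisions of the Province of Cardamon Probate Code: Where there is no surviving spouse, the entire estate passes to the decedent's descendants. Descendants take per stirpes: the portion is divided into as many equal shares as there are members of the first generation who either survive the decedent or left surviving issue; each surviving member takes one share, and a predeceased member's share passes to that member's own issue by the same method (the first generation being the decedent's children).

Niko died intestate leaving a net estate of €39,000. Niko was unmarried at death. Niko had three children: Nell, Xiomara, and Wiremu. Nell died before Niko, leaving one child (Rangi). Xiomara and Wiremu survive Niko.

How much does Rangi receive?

The entire €39,000 passes to the descendants.
That amount (€39,000) is divided into 3 shares of €13,000: Xiomara and Wiremu each take €13,000; Nell's €13,000 share passes to Nell's issue.
Nell's share (€13,000) passes entirely to Rangi.

Rangi receives €13,000.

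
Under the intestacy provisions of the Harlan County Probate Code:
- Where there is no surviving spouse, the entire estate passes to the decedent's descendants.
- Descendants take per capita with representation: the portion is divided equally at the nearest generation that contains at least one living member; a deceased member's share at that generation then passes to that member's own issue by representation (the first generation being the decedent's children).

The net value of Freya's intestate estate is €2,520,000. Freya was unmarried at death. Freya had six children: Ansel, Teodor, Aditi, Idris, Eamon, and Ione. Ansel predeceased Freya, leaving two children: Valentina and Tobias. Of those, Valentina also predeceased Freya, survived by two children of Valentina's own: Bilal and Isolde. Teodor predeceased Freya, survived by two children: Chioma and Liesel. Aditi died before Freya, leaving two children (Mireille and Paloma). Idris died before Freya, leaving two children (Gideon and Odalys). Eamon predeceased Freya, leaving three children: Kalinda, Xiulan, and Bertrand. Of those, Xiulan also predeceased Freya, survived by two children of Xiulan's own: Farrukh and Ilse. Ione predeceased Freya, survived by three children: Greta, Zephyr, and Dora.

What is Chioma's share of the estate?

Chioma receives €180,000.

The entire €2,520,000 passes to the descendants.
No child survives, so the initial division is made at the grandchildren's generation.
That amount (€2,520,000) is divided into 14 shares of €180,000: Tobias, Chioma, Liesel, Mireille, Paloma, Gideon, Odalys, Kalinda, Bertrand, Greta, Zephyr, and Dora each take €180,000; Valentina's €180,000 share passes to Valentina's issue; Xiulan's €180,000 share passes to Xiulan's issue.
Valentina's share (€180,000) is divided into 2 shares of €90,000: Bilal and Isolde each take €90,000.
Xiulan's share (€180,000) is divided into 2 shares of €90,000: Farrukh and Ilse each take €90,000.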